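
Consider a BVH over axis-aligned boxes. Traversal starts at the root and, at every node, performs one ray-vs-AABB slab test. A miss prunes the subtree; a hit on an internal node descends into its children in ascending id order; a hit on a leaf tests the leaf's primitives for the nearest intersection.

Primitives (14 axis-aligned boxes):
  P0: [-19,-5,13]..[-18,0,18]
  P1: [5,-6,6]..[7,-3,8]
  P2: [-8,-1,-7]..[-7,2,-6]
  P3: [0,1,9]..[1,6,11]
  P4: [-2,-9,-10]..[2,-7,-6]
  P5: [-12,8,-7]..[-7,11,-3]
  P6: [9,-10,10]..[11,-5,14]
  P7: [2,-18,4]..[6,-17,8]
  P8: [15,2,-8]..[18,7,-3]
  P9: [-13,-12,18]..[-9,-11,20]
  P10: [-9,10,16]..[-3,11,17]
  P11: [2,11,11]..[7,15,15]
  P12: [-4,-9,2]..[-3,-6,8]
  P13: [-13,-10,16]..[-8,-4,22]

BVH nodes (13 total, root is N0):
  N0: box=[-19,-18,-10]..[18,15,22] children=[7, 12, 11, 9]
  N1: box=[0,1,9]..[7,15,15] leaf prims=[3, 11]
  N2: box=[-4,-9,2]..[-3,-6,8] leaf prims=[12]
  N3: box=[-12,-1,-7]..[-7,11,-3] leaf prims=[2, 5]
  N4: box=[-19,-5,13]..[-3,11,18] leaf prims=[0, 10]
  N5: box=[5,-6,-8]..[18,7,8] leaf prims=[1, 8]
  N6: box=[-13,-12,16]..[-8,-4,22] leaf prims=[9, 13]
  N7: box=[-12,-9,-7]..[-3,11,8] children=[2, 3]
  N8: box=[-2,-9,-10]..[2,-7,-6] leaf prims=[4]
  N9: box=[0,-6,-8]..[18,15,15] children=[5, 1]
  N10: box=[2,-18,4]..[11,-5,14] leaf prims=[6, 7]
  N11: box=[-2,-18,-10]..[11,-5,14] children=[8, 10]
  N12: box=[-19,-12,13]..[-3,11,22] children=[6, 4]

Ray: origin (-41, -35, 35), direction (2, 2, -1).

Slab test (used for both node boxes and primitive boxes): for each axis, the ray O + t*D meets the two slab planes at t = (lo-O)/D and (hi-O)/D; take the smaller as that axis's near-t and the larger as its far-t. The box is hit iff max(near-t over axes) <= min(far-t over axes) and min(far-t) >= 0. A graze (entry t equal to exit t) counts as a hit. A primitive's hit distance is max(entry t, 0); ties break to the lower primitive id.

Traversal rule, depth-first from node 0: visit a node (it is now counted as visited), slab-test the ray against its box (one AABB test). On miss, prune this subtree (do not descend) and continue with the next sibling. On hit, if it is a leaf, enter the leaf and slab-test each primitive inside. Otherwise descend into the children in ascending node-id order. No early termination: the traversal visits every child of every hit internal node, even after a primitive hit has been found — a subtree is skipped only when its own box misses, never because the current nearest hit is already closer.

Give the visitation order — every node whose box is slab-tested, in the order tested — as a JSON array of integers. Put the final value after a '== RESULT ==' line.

Walk:
N0 x:[11,59/2] y:[17/2,25] z:[13,45] -> hit [13,25], descend [7, 9, 11, 12]
  N7 x:[29/2,19] y:[13,23] z:[27,42] -> miss, prune
  N9 x:[41/2,59/2] y:[29/2,25] z:[20,43] -> hit [41/2,25], descend [1, 5]
    N1 x:[41/2,24] y:[18,25] z:[20,26] -> hit [41/2,24] leaf, test {P3(miss), P11@t=23}
    N5 x:[23,59/2] y:[29/2,21] z:[27,43] -> miss, prune
  N11 x:[39/2,26] y:[17/2,15] z:[21,45] -> miss, prune
  N12 x:[11,19] y:[23/2,23] z:[13,22] -> hit [13,19], descend [4, 6]
    N4 x:[11,19] y:[15,23] z:[17,22] -> hit [17,19] leaf, test {P0(miss), P10(miss)}
    N6 x:[14,33/2] y:[23/2,31/2] z:[13,19] -> hit [14,31/2] leaf, test {P9(miss), P13@t=14}

Visited [0, 7, 9, 1, 5, 11, 12, 4, 6]. Tests: 9 box, 3 leaf. Nearest: P13.

== RESULT ==
[0, 7, 9, 1, 5, 11, 12, 4, 6]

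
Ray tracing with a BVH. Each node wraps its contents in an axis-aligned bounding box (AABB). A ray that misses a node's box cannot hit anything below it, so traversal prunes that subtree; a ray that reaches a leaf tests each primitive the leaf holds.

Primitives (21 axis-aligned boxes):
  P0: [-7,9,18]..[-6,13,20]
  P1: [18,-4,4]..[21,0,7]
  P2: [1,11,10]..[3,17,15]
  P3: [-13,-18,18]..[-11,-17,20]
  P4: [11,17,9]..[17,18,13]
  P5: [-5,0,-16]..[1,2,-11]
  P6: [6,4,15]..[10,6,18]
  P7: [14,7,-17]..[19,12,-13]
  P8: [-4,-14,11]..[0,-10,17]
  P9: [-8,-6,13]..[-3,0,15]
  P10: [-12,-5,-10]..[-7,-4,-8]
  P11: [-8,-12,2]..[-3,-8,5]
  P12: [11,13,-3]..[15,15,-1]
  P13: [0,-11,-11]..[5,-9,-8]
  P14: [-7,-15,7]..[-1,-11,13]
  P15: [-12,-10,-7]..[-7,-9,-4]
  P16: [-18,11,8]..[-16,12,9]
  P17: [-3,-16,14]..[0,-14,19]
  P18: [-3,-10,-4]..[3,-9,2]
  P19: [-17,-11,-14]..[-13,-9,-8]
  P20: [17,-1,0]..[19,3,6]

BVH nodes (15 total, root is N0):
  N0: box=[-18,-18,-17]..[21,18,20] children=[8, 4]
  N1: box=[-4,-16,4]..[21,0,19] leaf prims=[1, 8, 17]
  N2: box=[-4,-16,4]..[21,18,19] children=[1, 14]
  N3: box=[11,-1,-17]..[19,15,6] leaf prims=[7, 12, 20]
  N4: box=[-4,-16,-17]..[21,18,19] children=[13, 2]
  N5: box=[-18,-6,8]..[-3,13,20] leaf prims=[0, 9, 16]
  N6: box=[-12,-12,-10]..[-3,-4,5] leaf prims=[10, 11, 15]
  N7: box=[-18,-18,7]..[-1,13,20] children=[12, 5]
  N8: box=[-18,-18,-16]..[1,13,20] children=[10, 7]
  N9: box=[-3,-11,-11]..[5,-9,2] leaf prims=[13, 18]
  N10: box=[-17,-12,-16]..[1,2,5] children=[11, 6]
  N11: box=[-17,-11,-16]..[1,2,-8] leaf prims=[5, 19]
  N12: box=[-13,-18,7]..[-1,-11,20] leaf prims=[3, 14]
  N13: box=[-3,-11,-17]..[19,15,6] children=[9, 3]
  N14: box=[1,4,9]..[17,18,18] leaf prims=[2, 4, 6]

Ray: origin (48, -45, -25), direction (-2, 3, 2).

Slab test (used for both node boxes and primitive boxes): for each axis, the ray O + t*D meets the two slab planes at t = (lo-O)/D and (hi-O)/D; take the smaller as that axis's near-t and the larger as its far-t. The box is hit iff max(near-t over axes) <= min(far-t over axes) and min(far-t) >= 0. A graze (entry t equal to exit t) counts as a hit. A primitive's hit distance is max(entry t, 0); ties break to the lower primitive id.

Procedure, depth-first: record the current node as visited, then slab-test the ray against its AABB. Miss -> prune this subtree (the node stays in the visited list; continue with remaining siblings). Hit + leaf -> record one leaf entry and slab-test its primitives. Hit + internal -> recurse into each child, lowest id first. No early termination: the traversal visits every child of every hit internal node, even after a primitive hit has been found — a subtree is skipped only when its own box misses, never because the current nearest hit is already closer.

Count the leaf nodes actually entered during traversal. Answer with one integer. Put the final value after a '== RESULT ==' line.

Trace the traversal:
N0 x:[27/2,33] y:[9,21] z:[4,45/2] -> hit [27/2,21], descend [4, 8]
  N4 x:[27/2,26] y:[29/3,21] z:[4,22] -> hit [27/2,21], descend [2, 13]
    N2 x:[27/2,26] y:[29/3,21] z:[29/2,22] -> hit [29/2,21], descend [1, 14]
      N1 x:[27/2,26] y:[29/3,15] z:[29/2,22] -> hit [29/2,15] leaf, test {P1@t=29/2, P8(miss), P17(miss)}
      N14 x:[31/2,47/2] y:[49/3,21] z:[17,43/2] -> hit [17,21] leaf, test {P2(miss), P4(miss), P6(miss)}
    N13 x:[29/2,51/2] y:[34/3,20] z:[4,31/2] -> hit [29/2,31/2], descend [3, 9]
      N3 x:[29/2,37/2] y:[44/3,20] z:[4,31/2] -> hit [44/3,31/2] leaf, test {P7(miss), P12(miss), P20@t=44/3}
      N9 x:[43/2,51/2] y:[34/3,12] z:[7,27/2] -> miss, prune
  N8 x:[47/2,33] y:[9,58/3] z:[9/2,45/2] -> miss, prune

Summary -> nodes [0, 4, 2, 1, 14, 13, 3, 9, 8]; box-tests=9; leaf-entries=3; first=P1

== RESULT ==
3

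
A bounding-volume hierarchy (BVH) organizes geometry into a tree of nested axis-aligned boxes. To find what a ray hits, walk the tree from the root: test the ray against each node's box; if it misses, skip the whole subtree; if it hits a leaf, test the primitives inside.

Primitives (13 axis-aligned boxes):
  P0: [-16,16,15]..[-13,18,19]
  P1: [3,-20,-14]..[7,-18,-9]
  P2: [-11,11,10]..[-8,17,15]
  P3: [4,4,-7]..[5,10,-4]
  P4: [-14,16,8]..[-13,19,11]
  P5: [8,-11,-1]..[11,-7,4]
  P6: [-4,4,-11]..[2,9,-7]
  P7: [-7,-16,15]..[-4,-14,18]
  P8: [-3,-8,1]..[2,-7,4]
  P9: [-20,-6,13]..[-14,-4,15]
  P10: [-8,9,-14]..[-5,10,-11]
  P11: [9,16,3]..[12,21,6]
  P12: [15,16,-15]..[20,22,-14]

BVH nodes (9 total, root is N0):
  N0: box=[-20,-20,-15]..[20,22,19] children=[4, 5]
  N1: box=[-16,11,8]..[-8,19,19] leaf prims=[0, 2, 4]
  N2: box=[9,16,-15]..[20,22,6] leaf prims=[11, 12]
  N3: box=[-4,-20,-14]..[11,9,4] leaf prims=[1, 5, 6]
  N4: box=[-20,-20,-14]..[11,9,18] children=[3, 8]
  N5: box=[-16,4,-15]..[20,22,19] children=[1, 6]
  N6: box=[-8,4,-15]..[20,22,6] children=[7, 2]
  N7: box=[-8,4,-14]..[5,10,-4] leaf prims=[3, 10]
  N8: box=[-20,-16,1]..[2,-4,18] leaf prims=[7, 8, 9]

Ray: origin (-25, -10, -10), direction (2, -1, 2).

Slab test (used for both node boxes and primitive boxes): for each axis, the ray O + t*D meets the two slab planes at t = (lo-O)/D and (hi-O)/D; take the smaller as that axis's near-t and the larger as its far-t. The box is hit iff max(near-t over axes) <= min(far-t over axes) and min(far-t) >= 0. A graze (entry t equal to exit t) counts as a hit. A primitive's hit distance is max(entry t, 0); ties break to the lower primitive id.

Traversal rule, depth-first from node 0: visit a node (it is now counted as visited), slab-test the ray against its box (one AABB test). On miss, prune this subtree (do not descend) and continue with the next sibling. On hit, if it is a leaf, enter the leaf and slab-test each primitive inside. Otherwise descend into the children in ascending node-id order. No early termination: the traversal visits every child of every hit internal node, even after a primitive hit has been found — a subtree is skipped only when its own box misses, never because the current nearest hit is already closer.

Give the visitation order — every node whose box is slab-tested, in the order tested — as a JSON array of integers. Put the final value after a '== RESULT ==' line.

Trace the traversal:
N0 x:[5/2,45/2] y:[-32,10] z:[-5/2,29/2] -> hit [5/2,10], descend [4, 5]
  N4 x:[5/2,18] y:[-19,10] z:[-2,14] -> hit [5/2,10], descend [3, 8]
    N3 x:[21/2,18] y:[-19,10] z:[-2,7] -> miss, prune
    N8 x:[5/2,27/2] y:[-6,6] z:[11/2,14] -> hit [11/2,6] leaf, test {P7(miss), P8(miss), P9(miss)}
  N5 x:[9/2,45/2] y:[-32,-14] z:[-5/2,29/2] -> miss, prune

order=[0, 4, 3, 8, 5]  |boxes|=5  |leaves|=1  hit=miss

== RESULT ==
[0, 4, 3, 8, 5]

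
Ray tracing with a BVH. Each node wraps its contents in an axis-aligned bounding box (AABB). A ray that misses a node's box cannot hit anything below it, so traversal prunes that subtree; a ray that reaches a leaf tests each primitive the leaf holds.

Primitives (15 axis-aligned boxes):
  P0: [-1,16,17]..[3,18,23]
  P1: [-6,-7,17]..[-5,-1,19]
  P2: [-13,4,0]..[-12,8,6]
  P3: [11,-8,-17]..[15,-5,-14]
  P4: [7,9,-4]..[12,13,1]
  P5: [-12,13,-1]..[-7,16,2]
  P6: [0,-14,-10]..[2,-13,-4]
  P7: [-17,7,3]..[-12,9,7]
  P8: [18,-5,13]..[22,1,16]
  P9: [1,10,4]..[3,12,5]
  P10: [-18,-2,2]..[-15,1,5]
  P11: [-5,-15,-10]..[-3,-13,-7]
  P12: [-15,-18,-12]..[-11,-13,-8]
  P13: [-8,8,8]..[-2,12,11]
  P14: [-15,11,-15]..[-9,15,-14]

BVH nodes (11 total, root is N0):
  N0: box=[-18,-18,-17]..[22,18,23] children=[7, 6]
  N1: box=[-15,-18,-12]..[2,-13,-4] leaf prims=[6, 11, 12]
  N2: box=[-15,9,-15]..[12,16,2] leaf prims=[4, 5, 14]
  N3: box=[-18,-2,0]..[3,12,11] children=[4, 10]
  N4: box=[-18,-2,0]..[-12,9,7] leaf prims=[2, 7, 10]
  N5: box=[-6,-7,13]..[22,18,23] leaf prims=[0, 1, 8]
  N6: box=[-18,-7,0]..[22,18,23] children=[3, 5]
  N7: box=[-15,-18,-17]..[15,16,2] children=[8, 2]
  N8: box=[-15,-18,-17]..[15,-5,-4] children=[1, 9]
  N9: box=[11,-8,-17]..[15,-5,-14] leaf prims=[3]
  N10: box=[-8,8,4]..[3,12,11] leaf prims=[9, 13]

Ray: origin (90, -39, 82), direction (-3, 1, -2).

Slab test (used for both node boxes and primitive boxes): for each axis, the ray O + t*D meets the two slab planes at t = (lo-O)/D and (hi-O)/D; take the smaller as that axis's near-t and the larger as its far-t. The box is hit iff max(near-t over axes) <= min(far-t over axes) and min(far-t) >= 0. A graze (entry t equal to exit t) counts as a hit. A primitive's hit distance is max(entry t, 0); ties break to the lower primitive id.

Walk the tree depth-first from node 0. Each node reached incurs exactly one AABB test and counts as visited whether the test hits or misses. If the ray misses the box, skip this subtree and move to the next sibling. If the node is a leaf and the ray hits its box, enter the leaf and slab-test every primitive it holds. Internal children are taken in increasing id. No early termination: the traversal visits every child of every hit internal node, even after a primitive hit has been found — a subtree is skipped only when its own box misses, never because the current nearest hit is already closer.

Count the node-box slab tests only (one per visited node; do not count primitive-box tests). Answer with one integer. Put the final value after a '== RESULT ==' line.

Walk:
N0 x:[68/3,36] y:[21,57] z:[59/2,99/2] -> hit [59/2,36], descend [6, 7]
  N6 x:[68/3,36] y:[32,57] z:[59/2,41] -> hit [32,36], descend [3, 5]
    N3 x:[29,36] y:[37,51] z:[71/2,41] -> miss, prune
    N5 x:[68/3,32] y:[32,57] z:[59/2,69/2] -> hit [32,32] leaf, test {P0(miss), P1@t=32, P8(miss)}
  N7 x:[25,35] y:[21,55] z:[40,99/2] -> miss, prune

Visited [0, 6, 3, 5, 7]. Tests: 5 box, 1 leaf. Nearest: P1.

== RESULT ==
5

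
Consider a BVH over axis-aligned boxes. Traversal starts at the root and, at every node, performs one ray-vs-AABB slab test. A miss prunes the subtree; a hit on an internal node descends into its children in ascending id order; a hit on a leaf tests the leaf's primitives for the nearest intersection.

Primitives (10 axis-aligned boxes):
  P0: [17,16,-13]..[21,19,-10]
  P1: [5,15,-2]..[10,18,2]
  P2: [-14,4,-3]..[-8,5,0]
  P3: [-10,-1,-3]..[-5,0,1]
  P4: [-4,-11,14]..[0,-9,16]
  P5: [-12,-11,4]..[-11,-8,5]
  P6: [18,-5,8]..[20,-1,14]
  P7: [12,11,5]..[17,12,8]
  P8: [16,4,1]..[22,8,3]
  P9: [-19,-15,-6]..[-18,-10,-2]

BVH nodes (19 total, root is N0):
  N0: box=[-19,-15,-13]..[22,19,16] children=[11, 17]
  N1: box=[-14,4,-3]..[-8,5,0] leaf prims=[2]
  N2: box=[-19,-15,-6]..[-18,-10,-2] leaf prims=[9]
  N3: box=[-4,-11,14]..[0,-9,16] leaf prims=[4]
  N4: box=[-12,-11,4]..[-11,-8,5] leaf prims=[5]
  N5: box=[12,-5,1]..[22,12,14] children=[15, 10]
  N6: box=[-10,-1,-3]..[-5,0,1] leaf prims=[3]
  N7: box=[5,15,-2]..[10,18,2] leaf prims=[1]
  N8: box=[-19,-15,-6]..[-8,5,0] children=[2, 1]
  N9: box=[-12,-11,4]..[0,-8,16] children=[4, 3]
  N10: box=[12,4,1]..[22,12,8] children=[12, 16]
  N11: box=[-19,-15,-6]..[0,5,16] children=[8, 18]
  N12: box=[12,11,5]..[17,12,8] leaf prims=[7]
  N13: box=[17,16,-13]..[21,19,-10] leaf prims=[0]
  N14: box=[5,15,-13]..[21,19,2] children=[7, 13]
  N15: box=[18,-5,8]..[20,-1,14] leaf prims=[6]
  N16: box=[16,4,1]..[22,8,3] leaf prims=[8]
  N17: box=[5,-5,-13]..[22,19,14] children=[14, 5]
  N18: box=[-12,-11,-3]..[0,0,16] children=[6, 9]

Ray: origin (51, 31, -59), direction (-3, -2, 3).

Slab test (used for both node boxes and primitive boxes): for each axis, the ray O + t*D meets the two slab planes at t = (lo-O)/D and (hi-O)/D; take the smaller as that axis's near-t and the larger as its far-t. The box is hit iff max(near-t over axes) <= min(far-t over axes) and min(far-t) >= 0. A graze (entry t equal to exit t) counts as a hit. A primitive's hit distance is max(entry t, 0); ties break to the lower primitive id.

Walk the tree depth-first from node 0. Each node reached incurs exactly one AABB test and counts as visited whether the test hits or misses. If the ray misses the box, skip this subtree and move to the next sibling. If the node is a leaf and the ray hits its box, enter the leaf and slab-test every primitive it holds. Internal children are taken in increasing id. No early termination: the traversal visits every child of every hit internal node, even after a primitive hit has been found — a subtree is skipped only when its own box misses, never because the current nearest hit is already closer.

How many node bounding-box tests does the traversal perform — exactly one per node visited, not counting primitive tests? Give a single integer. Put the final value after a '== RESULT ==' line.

Trace the traversal:
N0 x:[29/3,70/3] y:[6,23] z:[46/3,25] -> hit [46/3,23], descend [11, 17]
  N11 x:[17,70/3] y:[13,23] z:[53/3,25] -> hit [53/3,23], descend [8, 18]
    N8 x:[59/3,70/3] y:[13,23] z:[53/3,59/3] -> hit [59/3,59/3], descend [1, 2]
      N1 x:[59/3,65/3] y:[13,27/2] z:[56/3,59/3] -> miss, prune
      N2 x:[23,70/3] y:[41/2,23] z:[53/3,19] -> miss, prune
    N18 x:[17,21] y:[31/2,21] z:[56/3,25] -> hit [56/3,21], descend [6, 9]
      N6 x:[56/3,61/3] y:[31/2,16] z:[56/3,20] -> miss, prune
      N9 x:[17,21] y:[39/2,21] z:[21,25] -> hit [21,21], descend [3, 4]
        N3 x:[17,55/3] y:[20,21] z:[73/3,25] -> miss, prune
        N4 x:[62/3,21] y:[39/2,21] z:[21,64/3] -> hit [21,21] leaf, test {P5@t=21}
  N17 x:[29/3,46/3] y:[6,18] z:[46/3,73/3] -> hit [46/3,46/3], descend [5, 14]
    N5 x:[29/3,13] y:[19/2,18] z:[20,73/3] -> miss, prune
    N14 x:[10,46/3] y:[6,8] z:[46/3,61/3] -> miss, prune

13 AABB tests over nodes [0, 11, 8, 1, 2, 18, 6, 9, 3, 4, 17, 5, 14]; 1 leaf entered; closest P5.

== RESULT ==
13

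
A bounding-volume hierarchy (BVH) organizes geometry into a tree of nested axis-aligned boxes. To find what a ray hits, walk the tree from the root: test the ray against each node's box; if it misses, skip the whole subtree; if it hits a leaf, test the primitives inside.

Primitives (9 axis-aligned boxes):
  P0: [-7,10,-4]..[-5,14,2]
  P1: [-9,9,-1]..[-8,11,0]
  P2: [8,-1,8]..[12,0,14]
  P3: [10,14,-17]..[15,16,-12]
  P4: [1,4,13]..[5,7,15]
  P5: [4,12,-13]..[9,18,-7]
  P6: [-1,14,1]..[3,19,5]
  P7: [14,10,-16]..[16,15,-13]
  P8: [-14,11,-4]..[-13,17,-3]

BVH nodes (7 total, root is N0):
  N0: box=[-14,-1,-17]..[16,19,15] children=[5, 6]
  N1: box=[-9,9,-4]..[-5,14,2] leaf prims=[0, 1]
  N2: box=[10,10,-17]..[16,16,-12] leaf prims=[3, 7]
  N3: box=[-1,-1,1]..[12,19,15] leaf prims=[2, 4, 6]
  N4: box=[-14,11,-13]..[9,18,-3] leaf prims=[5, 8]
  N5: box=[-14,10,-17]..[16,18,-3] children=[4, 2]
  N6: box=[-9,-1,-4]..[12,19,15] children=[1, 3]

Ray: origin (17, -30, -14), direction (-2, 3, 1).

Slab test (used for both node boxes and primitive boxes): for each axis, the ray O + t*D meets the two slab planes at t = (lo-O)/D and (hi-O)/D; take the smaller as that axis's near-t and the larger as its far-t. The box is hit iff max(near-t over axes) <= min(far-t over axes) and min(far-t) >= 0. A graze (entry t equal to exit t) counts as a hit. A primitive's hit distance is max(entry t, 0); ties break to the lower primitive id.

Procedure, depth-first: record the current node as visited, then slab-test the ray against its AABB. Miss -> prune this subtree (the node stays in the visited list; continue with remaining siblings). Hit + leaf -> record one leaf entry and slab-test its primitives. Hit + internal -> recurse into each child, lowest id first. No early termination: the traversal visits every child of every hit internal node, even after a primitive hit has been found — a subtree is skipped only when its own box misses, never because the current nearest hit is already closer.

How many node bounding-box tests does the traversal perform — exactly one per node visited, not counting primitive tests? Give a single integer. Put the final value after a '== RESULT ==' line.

Traverse from the root:
N0 x:[1/2,31/2] y:[29/3,49/3] z:[-3,29] -> hit [29/3,31/2], descend [5, 6]
  N5 x:[1/2,31/2] y:[40/3,16] z:[-3,11] -> miss, prune
  N6 x:[5/2,13] y:[29/3,49/3] z:[10,29] -> hit [10,13], descend [1, 3]
    N1 x:[11,13] y:[13,44/3] z:[10,16] -> hit [13,13] leaf, test {P0(miss), P1@t=13}
    N3 x:[5/2,9] y:[29/3,49/3] z:[15,29] -> miss, prune

5 AABB tests over nodes [0, 5, 6, 1, 3]; 1 leaf entered; closest P1.

== RESULT ==
5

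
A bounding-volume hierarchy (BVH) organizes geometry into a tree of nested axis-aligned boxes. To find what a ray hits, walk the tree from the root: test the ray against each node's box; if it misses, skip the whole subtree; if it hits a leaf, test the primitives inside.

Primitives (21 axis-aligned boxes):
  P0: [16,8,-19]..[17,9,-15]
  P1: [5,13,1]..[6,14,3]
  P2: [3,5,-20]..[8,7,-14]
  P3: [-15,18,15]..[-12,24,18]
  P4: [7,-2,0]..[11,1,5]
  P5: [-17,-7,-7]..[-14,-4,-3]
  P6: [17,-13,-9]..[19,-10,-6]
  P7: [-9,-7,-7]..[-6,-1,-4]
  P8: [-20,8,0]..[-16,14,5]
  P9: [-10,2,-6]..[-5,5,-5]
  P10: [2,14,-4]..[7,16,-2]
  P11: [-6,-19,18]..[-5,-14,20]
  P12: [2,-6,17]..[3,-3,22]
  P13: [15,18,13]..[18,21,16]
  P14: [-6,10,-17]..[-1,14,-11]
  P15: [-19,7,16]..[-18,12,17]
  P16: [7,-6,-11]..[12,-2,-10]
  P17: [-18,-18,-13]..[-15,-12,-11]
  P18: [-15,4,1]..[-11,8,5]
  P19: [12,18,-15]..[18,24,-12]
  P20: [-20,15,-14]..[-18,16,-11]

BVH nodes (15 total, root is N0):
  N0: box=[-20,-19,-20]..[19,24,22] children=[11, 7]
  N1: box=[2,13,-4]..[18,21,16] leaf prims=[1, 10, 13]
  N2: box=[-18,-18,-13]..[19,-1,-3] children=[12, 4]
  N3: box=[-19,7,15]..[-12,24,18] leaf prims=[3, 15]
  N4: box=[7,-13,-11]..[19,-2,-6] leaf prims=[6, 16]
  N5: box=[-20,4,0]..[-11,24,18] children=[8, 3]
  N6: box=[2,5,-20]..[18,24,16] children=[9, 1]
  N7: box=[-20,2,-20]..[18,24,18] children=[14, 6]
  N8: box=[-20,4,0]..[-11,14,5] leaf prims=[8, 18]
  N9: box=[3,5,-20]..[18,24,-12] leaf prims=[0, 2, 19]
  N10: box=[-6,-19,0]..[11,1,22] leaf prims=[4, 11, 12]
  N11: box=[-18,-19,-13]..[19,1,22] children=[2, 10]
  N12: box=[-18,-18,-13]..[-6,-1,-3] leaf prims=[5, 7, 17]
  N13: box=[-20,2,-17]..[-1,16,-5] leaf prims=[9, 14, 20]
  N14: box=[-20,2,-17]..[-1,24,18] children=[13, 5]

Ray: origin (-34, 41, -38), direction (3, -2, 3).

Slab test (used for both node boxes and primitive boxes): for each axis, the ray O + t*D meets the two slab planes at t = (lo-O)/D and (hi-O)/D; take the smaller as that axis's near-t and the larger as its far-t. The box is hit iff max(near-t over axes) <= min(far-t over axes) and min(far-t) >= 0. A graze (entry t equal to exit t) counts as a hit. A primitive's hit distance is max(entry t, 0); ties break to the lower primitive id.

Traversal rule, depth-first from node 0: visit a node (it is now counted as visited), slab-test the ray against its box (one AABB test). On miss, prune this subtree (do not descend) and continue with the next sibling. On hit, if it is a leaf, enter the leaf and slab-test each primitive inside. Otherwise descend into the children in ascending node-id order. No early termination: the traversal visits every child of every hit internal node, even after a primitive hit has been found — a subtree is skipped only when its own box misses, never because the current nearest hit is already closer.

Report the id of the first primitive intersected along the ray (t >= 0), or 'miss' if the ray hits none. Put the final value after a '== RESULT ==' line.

Trace the traversal:
N0 x:[14/3,53/3] y:[17/2,30] z:[6,20] -> hit [17/2,53/3], descend [7, 11]
  N7 x:[14/3,52/3] y:[17/2,39/2] z:[6,56/3] -> hit [17/2,52/3], descend [6, 14]
    N6 x:[12,52/3] y:[17/2,18] z:[6,18] -> hit [12,52/3], descend [1, 9]
      N1 x:[12,52/3] y:[10,14] z:[34/3,18] -> hit [12,14] leaf, test {P1(miss), P10(miss), P13(miss)}
      N9 x:[37/3,52/3] y:[17/2,18] z:[6,26/3] -> miss, prune
    N14 x:[14/3,11] y:[17/2,39/2] z:[7,56/3] -> hit [17/2,11], descend [5, 13]
      N5 x:[14/3,23/3] y:[17/2,37/2] z:[38/3,56/3] -> miss, prune
      N13 x:[14/3,11] y:[25/2,39/2] z:[7,11] -> miss, prune
  N11 x:[16/3,53/3] y:[20,30] z:[25/3,20] -> miss, prune

Visited [0, 7, 6, 1, 9, 14, 5, 13, 11]. Tests: 9 box, 1 leaf. Nearest: miss.

== RESULT ==
miss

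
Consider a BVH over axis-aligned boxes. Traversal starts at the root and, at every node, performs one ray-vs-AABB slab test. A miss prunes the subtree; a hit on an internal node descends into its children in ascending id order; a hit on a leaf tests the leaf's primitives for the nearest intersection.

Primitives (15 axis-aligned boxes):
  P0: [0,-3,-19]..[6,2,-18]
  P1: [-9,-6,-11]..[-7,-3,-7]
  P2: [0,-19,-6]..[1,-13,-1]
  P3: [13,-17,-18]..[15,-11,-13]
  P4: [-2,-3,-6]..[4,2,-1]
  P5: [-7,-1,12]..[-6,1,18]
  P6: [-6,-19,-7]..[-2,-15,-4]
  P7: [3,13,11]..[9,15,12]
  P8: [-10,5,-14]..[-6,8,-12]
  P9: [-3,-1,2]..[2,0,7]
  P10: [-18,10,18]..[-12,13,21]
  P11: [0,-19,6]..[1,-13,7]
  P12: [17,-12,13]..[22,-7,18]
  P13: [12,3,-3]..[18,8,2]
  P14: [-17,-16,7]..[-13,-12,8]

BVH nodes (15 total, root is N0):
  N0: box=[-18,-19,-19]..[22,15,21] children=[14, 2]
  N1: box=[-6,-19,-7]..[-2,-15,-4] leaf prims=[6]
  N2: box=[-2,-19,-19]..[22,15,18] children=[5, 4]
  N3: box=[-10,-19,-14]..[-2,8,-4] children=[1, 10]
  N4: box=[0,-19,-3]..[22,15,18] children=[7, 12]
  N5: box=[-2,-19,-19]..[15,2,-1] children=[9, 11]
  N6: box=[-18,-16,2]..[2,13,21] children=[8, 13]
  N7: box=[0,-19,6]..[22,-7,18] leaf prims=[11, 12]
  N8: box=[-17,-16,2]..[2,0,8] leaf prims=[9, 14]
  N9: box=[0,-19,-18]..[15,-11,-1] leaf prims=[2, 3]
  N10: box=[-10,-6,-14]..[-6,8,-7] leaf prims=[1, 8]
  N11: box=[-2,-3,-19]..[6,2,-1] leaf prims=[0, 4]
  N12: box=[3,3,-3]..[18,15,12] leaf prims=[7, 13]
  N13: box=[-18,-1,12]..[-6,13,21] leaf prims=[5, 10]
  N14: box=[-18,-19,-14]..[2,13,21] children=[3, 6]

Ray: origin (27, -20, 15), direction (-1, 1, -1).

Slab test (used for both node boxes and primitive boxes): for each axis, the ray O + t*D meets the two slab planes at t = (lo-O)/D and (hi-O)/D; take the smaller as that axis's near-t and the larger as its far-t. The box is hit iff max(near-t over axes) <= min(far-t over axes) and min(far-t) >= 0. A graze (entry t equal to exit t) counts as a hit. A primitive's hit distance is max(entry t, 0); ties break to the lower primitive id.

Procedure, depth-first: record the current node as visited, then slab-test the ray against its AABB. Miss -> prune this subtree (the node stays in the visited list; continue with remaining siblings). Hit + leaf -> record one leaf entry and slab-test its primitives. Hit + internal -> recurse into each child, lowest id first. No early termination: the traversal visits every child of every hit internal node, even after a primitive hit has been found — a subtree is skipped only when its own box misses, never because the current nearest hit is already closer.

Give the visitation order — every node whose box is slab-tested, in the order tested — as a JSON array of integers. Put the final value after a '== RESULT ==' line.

Walk:
N0 x:[5,45] y:[1,35] z:[-6,34] -> hit [5,34], descend [2, 14]
  N2 x:[5,29] y:[1,35] z:[-3,34] -> hit [5,29], descend [4, 5]
    N4 x:[5,27] y:[1,35] z:[-3,18] -> hit [5,18], descend [7, 12]
      N7 x:[5,27] y:[1,13] z:[-3,9] -> hit [5,9] leaf, test {P11(miss), P12(miss)}
      N12 x:[9,24] y:[23,35] z:[3,18] -> miss, prune
    N5 x:[12,29] y:[1,22] z:[16,34] -> hit [16,22], descend [9, 11]
      N9 x:[12,27] y:[1,9] z:[16,33] -> miss, prune
      N11 x:[21,29] y:[17,22] z:[16,34] -> hit [21,22] leaf, test {P0(miss), P4(miss)}
  N14 x:[25,45] y:[1,33] z:[-6,29] -> hit [25,29], descend [3, 6]
    N3 x:[29,37] y:[1,28] z:[19,29] -> miss, prune
    N6 x:[25,45] y:[4,33] z:[-6,13] -> miss, prune

11 AABB tests over nodes [0, 2, 4, 7, 12, 5, 9, 11, 14, 3, 6]; 2 leaves entered; closest miss.

== RESULT ==
[0, 2, 4, 7, 12, 5, 9, 11, 14, 3, 6]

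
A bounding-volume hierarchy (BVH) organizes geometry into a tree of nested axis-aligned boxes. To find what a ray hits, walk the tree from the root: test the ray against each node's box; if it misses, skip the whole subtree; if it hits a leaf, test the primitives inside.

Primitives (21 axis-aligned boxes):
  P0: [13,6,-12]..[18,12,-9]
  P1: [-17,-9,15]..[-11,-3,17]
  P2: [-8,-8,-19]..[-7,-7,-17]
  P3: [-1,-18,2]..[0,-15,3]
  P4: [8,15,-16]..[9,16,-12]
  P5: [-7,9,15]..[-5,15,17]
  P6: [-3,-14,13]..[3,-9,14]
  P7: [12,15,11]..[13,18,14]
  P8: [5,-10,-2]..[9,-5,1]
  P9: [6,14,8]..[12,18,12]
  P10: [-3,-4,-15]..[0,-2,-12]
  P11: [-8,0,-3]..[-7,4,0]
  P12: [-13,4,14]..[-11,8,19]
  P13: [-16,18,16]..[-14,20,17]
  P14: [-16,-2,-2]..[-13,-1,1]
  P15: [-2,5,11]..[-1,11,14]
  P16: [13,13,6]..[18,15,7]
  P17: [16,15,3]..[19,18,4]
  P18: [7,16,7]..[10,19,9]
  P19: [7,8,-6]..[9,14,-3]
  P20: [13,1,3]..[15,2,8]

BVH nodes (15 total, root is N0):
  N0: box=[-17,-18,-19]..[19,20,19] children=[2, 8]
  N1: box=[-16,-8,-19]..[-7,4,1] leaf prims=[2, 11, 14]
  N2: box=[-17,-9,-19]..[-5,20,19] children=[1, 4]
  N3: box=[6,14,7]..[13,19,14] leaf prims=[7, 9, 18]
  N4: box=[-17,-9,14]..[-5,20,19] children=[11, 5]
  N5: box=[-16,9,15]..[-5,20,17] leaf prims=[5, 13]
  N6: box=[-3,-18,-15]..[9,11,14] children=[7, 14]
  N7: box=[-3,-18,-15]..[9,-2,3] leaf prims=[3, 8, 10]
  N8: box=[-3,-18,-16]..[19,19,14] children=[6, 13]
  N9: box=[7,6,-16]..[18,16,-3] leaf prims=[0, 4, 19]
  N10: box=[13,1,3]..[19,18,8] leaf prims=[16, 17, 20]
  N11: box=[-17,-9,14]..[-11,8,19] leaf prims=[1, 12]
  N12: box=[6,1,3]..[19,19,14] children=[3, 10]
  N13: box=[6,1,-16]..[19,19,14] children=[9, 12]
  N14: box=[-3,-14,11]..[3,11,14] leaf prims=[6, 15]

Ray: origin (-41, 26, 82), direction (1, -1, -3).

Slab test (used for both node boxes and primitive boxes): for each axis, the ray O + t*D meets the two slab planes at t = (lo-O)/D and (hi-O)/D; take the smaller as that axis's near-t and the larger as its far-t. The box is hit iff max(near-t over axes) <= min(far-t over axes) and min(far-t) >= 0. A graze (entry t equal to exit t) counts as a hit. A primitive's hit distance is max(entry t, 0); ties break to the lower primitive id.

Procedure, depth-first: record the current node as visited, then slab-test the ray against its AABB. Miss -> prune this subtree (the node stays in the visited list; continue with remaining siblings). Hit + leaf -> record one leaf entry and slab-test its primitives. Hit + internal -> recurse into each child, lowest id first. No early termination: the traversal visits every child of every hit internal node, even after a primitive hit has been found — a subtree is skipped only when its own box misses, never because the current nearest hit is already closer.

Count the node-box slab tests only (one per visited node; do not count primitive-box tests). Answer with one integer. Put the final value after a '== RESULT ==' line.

Traverse from the root:
N0 x:[24,60] y:[6,44] z:[21,101/3] -> hit [24,101/3], descend [2, 8]
  N2 x:[24,36] y:[6,35] z:[21,101/3] -> hit [24,101/3], descend [1, 4]
    N1 x:[25,34] y:[22,34] z:[27,101/3] -> hit [27,101/3] leaf, test {P2@t=33, P11(miss), P14@t=27}
    N4 x:[24,36] y:[6,35] z:[21,68/3] -> miss, prune
  N8 x:[38,60] y:[7,44] z:[68/3,98/3] -> miss, prune

Summary -> nodes [0, 2, 1, 4, 8]; box-tests=5; leaf-entries=1; first=P14

== RESULT ==
5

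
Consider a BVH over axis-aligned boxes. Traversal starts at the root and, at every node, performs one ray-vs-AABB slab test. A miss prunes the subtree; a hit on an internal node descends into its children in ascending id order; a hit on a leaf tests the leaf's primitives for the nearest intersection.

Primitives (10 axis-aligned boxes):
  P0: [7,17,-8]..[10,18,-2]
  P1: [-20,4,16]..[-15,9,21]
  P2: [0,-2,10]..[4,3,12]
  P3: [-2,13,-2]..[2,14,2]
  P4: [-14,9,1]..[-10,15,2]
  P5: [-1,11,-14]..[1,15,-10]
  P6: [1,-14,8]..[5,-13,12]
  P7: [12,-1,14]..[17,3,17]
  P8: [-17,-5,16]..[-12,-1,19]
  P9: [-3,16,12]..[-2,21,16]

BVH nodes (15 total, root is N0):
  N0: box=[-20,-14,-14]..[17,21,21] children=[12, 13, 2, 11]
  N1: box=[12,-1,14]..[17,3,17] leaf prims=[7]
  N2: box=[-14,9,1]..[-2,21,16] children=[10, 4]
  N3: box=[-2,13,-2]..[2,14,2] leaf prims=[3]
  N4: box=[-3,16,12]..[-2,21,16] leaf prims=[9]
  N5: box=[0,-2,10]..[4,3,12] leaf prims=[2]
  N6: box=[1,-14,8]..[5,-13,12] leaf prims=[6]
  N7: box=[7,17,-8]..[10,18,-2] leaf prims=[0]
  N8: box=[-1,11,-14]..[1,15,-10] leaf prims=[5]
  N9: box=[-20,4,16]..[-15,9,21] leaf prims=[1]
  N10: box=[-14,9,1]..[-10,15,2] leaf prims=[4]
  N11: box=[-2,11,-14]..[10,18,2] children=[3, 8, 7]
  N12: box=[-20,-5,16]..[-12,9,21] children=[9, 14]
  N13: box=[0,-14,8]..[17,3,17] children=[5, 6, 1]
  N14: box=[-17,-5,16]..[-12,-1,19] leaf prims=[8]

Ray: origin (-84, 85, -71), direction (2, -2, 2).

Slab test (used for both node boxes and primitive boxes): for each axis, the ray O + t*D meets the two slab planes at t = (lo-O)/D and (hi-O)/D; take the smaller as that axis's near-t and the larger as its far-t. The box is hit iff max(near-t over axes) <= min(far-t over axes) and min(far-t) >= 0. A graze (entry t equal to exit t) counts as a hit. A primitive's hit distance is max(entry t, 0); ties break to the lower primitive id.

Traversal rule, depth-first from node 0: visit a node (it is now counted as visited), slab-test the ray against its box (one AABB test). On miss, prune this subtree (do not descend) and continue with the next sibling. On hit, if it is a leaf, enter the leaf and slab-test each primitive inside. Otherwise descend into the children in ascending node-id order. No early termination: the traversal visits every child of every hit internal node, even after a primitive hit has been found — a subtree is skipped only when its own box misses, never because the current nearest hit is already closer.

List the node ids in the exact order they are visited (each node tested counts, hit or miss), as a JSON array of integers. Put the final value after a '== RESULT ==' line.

Walk:
N0 x:[32,101/2] y:[32,99/2] z:[57/2,46] -> hit [32,46], descend [2, 11, 12, 13]
  N2 x:[35,41] y:[32,38] z:[36,87/2] -> hit [36,38], descend [4, 10]
    N4 x:[81/2,41] y:[32,69/2] z:[83/2,87/2] -> miss, prune
    N10 x:[35,37] y:[35,38] z:[36,73/2] -> hit [36,73/2] leaf, test {P4@t=36}
  N11 x:[41,47] y:[67/2,37] z:[57/2,73/2] -> miss, prune
  N12 x:[32,36] y:[38,45] z:[87/2,46] -> miss, prune
  N13 x:[42,101/2] y:[41,99/2] z:[79/2,44] -> hit [42,44], descend [1, 5, 6]
    N1 x:[48,101/2] y:[41,43] z:[85/2,44] -> miss, prune
    N5 x:[42,44] y:[41,87/2] z:[81/2,83/2] -> miss, prune
    N6 x:[85/2,89/2] y:[49,99/2] z:[79/2,83/2] -> miss, prune

Summary -> nodes [0, 2, 4, 10, 11, 12, 13, 1, 5, 6]; box-tests=10; leaf-entries=1; first=P4

== RESULT ==
[0, 2, 4, 10, 11, 12, 13, 1, 5, 6]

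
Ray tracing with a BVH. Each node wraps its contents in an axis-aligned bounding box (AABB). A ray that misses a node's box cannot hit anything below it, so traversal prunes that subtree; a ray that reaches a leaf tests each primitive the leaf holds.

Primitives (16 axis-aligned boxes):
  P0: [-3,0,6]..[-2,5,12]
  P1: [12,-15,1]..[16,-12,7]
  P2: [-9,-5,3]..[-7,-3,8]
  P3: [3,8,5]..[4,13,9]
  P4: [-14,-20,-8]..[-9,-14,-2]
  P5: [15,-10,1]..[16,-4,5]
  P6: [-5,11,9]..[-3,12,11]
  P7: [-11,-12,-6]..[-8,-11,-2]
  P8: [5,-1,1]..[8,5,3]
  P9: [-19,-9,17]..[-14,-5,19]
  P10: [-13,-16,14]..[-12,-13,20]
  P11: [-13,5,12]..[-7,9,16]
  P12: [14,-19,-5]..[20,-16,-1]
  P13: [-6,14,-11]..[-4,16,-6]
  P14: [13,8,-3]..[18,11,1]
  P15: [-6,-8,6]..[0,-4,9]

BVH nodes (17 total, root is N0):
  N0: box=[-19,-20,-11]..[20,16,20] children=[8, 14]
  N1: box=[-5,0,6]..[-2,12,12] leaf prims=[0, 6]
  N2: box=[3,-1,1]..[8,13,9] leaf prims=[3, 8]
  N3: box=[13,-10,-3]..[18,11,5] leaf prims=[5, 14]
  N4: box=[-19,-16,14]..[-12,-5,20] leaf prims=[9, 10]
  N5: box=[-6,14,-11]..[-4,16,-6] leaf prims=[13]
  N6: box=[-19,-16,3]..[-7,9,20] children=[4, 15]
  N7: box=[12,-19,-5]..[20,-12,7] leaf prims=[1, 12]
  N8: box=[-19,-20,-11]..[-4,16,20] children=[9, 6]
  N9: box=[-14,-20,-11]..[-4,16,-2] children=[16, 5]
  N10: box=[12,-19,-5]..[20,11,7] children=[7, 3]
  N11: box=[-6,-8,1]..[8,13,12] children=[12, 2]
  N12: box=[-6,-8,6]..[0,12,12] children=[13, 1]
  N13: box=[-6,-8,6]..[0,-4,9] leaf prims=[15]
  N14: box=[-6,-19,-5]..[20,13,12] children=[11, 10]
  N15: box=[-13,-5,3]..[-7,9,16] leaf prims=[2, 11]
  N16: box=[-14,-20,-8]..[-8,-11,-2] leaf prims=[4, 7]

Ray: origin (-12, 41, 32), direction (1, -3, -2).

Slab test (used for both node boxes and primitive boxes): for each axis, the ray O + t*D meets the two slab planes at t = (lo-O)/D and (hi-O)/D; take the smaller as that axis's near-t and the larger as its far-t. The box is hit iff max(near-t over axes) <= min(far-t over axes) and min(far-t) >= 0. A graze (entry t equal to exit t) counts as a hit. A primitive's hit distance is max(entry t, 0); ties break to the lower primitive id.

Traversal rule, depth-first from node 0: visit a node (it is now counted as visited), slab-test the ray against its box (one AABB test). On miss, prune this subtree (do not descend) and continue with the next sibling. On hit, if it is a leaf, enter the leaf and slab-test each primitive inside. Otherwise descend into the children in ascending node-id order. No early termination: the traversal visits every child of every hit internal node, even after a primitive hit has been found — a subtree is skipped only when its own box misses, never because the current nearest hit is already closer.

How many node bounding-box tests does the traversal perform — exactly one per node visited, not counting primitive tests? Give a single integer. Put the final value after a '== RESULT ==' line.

Traverse from the root:
N0 x:[-7,32] y:[25/3,61/3] z:[6,43/2] -> hit [25/3,61/3], descend [8, 14]
  N8 x:[-7,8] y:[25/3,61/3] z:[6,43/2] -> miss, prune
  N14 x:[6,32] y:[28/3,20] z:[10,37/2] -> hit [10,37/2], descend [10, 11]
    N10 x:[24,32] y:[10,20] z:[25/2,37/2] -> miss, prune
    N11 x:[6,20] y:[28/3,49/3] z:[10,31/2] -> hit [10,31/2], descend [2, 12]
      N2 x:[15,20] y:[28/3,14] z:[23/2,31/2] -> miss, prune
      N12 x:[6,12] y:[29/3,49/3] z:[10,13] -> hit [10,12], descend [1, 13]
        N1 x:[7,10] y:[29/3,41/3] z:[10,13] -> hit [10,10] leaf, test {P0(miss), P6(miss)}
        N13 x:[6,12] y:[15,49/3] z:[23/2,13] -> miss, prune

Summary -> nodes [0, 8, 14, 10, 11, 2, 12, 1, 13]; box-tests=9; leaf-entries=1; first=miss

== RESULT ==
9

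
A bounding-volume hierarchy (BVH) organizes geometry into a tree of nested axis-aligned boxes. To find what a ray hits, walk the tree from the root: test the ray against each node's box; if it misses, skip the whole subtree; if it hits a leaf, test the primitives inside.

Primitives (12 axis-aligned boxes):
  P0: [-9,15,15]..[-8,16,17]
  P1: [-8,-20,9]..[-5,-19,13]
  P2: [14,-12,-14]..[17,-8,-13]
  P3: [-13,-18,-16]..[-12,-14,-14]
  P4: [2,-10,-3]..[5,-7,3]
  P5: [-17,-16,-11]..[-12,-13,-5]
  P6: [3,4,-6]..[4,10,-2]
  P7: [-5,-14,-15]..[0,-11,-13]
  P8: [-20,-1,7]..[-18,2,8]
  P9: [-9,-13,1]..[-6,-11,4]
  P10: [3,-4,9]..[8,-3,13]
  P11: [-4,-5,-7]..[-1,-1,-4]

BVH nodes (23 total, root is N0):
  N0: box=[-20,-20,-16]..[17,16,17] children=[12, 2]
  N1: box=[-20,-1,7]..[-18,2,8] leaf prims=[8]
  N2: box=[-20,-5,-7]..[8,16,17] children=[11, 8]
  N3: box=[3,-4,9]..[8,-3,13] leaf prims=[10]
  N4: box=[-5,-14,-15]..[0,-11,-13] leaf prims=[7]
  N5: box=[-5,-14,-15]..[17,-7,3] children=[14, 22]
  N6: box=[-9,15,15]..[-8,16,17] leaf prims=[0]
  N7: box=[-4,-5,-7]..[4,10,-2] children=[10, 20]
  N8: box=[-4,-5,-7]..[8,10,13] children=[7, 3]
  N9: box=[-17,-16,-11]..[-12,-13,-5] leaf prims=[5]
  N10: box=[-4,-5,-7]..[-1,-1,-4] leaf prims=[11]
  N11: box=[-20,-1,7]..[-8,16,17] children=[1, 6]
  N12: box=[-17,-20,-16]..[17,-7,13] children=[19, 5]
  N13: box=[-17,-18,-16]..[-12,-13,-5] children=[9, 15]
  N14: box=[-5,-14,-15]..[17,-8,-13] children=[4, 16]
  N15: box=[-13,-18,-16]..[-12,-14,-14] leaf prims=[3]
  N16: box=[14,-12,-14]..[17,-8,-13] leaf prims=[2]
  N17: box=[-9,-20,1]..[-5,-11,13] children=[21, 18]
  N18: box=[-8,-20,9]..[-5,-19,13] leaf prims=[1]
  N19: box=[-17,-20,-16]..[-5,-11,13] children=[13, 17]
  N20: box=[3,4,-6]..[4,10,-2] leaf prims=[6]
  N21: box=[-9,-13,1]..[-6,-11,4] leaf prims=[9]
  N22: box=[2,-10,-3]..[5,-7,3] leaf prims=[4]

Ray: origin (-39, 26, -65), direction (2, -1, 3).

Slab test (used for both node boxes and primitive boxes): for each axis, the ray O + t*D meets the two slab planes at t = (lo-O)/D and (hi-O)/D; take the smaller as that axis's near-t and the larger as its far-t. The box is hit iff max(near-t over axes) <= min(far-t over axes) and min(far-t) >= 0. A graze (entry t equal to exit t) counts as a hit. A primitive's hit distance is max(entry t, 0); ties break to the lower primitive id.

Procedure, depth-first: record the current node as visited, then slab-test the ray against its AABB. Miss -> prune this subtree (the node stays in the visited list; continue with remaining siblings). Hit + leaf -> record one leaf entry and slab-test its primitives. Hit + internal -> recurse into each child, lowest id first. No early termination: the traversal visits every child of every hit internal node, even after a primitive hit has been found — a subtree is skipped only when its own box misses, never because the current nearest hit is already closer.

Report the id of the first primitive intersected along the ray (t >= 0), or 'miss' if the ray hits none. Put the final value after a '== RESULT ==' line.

Walk:
N0 x:[19/2,28] y:[10,46] z:[49/3,82/3] -> hit [49/3,82/3], descend [2, 12]
  N2 x:[19/2,47/2] y:[10,31] z:[58/3,82/3] -> hit [58/3,47/2], descend [8, 11]
    N8 x:[35/2,47/2] y:[16,31] z:[58/3,26] -> hit [58/3,47/2], descend [3, 7]
      N3 x:[21,47/2] y:[29,30] z:[74/3,26] -> miss, prune
      N7 x:[35/2,43/2] y:[16,31] z:[58/3,21] -> hit [58/3,21], descend [10, 20]
        N10 x:[35/2,19] y:[27,31] z:[58/3,61/3] -> miss, prune
        N20 x:[21,43/2] y:[16,22] z:[59/3,21] -> hit [21,21] leaf, test {P6@t=21}
    N11 x:[19/2,31/2] y:[10,27] z:[24,82/3] -> miss, prune
  N12 x:[11,28] y:[33,46] z:[49/3,26] -> miss, prune

Visited [0, 2, 8, 3, 7, 10, 20, 11, 12]. Tests: 9 box, 1 leaf. Nearest: P6.

== RESULT ==
6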